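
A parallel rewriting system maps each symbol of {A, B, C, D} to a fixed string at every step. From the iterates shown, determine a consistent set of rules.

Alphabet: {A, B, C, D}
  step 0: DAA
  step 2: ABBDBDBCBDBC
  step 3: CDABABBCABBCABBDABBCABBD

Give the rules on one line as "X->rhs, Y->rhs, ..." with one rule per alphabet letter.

A->CD, B->AB, C->BD, D->BC

  step 2 ⇒ step 3: ABBDBDBCBDBC ⇒ CD·AB·AB·BC·AB·BC·AB·BD·AB·BC·AB·BD
    A ↦ CD
    B ↦ AB
    C ↦ BD
    D ↦ BC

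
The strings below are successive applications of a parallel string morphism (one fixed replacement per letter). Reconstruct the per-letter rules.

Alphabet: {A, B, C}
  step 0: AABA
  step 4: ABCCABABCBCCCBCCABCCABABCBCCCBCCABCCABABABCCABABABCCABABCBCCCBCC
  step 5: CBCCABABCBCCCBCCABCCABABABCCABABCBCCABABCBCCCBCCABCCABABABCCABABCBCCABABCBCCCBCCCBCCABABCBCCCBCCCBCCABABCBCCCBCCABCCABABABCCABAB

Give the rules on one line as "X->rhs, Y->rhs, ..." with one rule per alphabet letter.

  step 4 ⇒ step 5: ABCCABABCBCCCBCCABCCABABCBCCCBCCABCCABABABCCABABABCCABABCBCCCBCC ⇒ CB·CC·AB·AB·CB·CC·CB·CC·AB·CC·AB·AB·AB·CC·AB·AB·CB·CC·AB·AB·CB·CC·CB·CC·AB·CC·AB·AB·AB·CC·AB·AB·CB·CC·AB·AB·CB·CC·CB·CC·CB·CC·AB·AB·CB·CC·CB·CC·CB·CC·AB·AB·CB·CC·CB·CC·AB·CC·AB·AB·AB·CC·AB·AB
    A ↦ CB
    B ↦ CC
    C ↦ AB

A->CB, B->CC, C->AB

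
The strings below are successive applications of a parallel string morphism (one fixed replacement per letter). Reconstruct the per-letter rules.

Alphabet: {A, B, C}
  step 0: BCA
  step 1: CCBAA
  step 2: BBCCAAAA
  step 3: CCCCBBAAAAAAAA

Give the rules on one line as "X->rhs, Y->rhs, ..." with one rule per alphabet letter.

A->AA, B->CC, C->B

  step 2 ⇒ step 3: BBCCAAAA ⇒ CC·CC·B·B·AA·AA·AA·AA
    A ↦ AA
    B ↦ CC
    C ↦ B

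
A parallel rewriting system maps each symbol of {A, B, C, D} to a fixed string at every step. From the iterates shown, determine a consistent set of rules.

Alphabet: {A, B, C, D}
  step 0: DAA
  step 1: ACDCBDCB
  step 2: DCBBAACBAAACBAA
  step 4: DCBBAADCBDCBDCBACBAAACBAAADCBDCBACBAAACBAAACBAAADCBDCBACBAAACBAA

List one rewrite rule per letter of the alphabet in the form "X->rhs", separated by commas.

  step 1 ⇒ step 2: ACDCBDCB ⇒ DCB·BA·AC·BA·A·AC·BA·A
    A ↦ DCB
    B ↦ A
    C ↦ BA
    D ↦ AC

A->DCB, B->A, C->BA, D->AC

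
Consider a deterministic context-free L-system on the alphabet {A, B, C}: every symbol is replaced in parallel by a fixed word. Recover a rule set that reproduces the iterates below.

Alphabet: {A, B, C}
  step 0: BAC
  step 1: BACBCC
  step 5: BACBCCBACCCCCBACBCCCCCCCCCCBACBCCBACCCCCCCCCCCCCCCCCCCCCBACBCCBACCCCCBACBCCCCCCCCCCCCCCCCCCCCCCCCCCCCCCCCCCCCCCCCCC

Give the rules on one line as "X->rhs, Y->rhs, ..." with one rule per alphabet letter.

  step 0 ⇒ step 1: BAC ⇒ BAC·B·CC
    A ↦ B
    B ↦ BAC
    C ↦ CC

A->B, B->BAC, C->CC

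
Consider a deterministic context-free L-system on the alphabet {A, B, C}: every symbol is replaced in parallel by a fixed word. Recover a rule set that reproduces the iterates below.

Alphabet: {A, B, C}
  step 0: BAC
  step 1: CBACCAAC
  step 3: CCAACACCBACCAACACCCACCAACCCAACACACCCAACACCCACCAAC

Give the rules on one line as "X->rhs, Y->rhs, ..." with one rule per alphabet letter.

  step 0 ⇒ step 1: BAC ⇒ CBA·CCA·AC
    A ↦ CCA
    B ↦ CBA
    C ↦ AC

A->CCA, B->CBA, C->AC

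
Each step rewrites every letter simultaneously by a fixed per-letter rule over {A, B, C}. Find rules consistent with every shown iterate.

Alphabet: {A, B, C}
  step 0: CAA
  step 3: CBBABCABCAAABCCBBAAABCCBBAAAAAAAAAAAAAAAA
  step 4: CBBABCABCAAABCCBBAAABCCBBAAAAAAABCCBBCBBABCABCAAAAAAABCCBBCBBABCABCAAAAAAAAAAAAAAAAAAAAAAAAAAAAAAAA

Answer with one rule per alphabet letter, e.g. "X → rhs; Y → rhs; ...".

  step 3 ⇒ step 4: CBBABCABCAAABCCBBAAABCCBBAAAAAAAAAAAAAAAA ⇒ CBB·ABC·ABC·AA·ABC·CBB·AA·ABC·CBB·AA·AA·AA·ABC·CBB·CBB·ABC·ABC·AA·AA·AA·ABC·CBB·CBB·ABC·ABC·AA·AA·AA·AA·AA·AA·AA·AA·AA·AA·AA·AA·AA·AA·AA·AA
    A ↦ AA
    B ↦ ABC
    C ↦ CBB

A->AA, B->ABC, C->CBB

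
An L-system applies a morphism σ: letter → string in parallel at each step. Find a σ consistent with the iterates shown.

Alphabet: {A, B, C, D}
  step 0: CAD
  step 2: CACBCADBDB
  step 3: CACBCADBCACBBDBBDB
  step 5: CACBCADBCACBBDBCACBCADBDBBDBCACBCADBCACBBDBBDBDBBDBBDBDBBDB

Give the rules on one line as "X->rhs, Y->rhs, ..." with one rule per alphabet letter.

  step 2 ⇒ step 3: CACBCADBDB ⇒ CA·CB·CA·DB·CA·CB·B·DB·B·DB
    A ↦ CB
    B ↦ DB
    C ↦ CA
    D ↦ B

A->CB, B->DB, C->CA, D->B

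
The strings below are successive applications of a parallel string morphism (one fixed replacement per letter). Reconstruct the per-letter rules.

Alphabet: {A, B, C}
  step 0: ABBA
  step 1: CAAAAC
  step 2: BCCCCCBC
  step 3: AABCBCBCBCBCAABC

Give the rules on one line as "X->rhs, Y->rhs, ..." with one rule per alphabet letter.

A->C, B->AA, C->BC

  step 2 ⇒ step 3: BCCCCCBC ⇒ AA·BC·BC·BC·BC·BC·AA·BC
    B ↦ AA
    C ↦ BC
  step 0 ⇒ step 1: ABBA ⇒ C·AA·AA·C
    A ↦ C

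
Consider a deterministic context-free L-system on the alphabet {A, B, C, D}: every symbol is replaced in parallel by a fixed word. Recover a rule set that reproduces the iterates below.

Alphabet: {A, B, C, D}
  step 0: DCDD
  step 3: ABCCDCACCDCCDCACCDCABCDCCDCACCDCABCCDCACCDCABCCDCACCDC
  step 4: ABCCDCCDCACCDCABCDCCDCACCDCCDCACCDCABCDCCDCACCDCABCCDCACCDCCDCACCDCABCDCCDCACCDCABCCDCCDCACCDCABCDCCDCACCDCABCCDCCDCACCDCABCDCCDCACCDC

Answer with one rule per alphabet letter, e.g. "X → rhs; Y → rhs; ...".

A->AB, B->C, C->CDC, D->AC

  step 3 ⇒ step 4: ABCCDCACCDCCDCACCDCABCDCCDCACCDCABCCDCACCDCABCCDCACCDC ⇒ AB·C·CDC·CDC·AC·CDC·AB·CDC·CDC·AC·CDC·CDC·AC·CDC·AB·CDC·CDC·AC·CDC·AB·C·CDC·AC·CDC·CDC·AC·CDC·AB·CDC·CDC·AC·CDC·AB·C·CDC·CDC·AC·CDC·AB·CDC·CDC·AC·CDC·AB·C·CDC·CDC·AC·CDC·AB·CDC·CDC·AC·CDC
    A ↦ AB
    B ↦ C
    C ↦ CDC
    D ↦ AC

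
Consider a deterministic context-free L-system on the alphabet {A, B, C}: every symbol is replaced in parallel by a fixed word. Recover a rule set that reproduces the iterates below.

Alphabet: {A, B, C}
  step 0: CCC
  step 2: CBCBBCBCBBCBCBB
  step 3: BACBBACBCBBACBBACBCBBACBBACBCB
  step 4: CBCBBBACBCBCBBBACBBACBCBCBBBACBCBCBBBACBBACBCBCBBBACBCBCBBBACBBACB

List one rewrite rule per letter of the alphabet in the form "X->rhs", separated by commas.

A->CBB, B->CB, C->BA

  step 3 ⇒ step 4: BACBBACBCBBACBBACBCBBACBBACBCB ⇒ CB·CBB·BA·CB·CB·CBB·BA·CB·BA·CB·CB·CBB·BA·CB·CB·CBB·BA·CB·BA·CB·CB·CBB·BA·CB·CB·CBB·BA·CB·BA·CB
    A ↦ CBB
    B ↦ CB
    C ↦ BA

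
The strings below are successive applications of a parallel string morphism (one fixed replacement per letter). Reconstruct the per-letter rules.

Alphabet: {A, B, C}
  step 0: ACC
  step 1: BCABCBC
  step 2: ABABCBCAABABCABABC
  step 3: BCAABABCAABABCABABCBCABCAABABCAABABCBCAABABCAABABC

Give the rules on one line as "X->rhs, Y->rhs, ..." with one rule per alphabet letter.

A->BCA, B->ABA, C->BC

  step 2 ⇒ step 3: ABABCBCAABABCABABC ⇒ BCA·ABA·BCA·ABA·BC·ABA·BC·BCA·BCA·ABA·BCA·ABA·BC·BCA·ABA·BCA·ABA·BC
    A ↦ BCA
    B ↦ ABA
    C ↦ BC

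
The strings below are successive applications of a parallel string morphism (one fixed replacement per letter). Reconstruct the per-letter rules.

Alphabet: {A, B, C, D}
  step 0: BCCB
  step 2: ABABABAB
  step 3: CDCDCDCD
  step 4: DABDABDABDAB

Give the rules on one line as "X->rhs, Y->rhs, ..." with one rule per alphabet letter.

A->C, B->D, C->D, D->AB

  step 3 ⇒ step 4: CDCDCDCD ⇒ D·AB·D·AB·D·AB·D·AB
    C ↦ D
    D ↦ AB
  step 2 ⇒ step 3: ABABABAB ⇒ C·D·C·D·C·D·C·D
    A ↦ C
  step 2 ⇒ step 3: ABABABAB ⇒ C·D·C·D·C·D·C·D
    B ↦ D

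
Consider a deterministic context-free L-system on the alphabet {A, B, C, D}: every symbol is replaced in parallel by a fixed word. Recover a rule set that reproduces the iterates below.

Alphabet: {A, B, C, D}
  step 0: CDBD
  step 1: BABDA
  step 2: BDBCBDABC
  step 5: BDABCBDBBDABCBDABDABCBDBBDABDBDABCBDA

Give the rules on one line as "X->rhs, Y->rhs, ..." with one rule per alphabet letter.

A->BC, B->BD, C->B, D->A

  step 1 ⇒ step 2: BABDA ⇒ BD·BC·BD·A·BC
    A ↦ BC
    B ↦ BD
    D ↦ A
  step 0 ⇒ step 1: CDBD ⇒ B·A·BD·A
    C ↦ B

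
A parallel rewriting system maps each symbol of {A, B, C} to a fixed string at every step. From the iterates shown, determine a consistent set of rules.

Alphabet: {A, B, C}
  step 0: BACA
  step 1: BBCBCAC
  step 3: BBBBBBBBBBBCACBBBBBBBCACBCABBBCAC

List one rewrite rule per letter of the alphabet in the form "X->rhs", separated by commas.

  step 0 ⇒ step 1: BACA ⇒ BB·C·BCA·C
    A ↦ C
    B ↦ BB
    C ↦ BCA

A->C, B->BB, C->BCA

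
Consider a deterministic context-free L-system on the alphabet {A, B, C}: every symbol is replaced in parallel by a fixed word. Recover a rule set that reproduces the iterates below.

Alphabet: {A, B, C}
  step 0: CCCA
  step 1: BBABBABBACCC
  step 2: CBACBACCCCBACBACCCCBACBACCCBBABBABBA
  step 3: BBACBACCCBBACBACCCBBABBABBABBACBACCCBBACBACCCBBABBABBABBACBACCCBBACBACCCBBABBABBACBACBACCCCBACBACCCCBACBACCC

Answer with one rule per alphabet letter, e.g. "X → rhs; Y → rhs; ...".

  step 2 ⇒ step 3: CBACBACCCCBACBACCCCBACBACCCBBABBABBA ⇒ BBA·CBA·CCC·BBA·CBA·CCC·BBA·BBA·BBA·BBA·CBA·CCC·BBA·CBA·CCC·BBA·BBA·BBA·BBA·CBA·CCC·BBA·CBA·CCC·BBA·BBA·BBA·CBA·CBA·CCC·CBA·CBA·CCC·CBA·CBA·CCC
    A ↦ CCC
    B ↦ CBA
    C ↦ BBA

A->CCC, B->CBA, C->BBA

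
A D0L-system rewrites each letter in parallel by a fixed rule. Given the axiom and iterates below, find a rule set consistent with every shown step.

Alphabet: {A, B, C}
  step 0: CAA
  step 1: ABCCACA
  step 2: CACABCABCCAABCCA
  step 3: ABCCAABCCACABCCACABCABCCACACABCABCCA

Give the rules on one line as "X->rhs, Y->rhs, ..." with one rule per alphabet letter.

  step 2 ⇒ step 3: CACABCABCCAABCCA ⇒ ABC·CA·ABC·CA·C·ABC·CA·C·ABC·ABC·CA·CA·C·ABC·ABC·CA
    A ↦ CA
    B ↦ C
    C ↦ ABC

A->CA, B->C, C->ABC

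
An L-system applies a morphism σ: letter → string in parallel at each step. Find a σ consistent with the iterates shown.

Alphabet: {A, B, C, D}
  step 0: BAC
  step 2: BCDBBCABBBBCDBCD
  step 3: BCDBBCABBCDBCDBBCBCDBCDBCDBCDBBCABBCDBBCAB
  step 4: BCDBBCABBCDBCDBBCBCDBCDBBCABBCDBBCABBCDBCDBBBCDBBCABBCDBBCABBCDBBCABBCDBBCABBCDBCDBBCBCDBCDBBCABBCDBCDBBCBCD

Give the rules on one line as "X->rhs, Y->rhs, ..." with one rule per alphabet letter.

  step 3 ⇒ step 4: BCDBBCABBCDBCDBBCBCDBCDBCDBCDBBCABBCDBBCAB ⇒ BCD·BB·CAB·BCD·BCD·BB·C·BCD·BCD·BB·CAB·BCD·BB·CAB·BCD·BCD·BB·BCD·BB·CAB·BCD·BB·CAB·BCD·BB·CAB·BCD·BB·CAB·BCD·BCD·BB·C·BCD·BCD·BB·CAB·BCD·BCD·BB·C·BCD
    A ↦ C
    B ↦ BCD
    C ↦ BB
    D ↦ CAB

A->C, B->BCD, C->BB, D->CAB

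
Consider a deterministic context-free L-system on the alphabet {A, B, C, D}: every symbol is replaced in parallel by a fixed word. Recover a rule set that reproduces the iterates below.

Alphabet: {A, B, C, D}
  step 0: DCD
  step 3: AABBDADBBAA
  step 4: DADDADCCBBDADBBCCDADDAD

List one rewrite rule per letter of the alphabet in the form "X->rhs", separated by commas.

A->DAD, B->C, C->A, D->BB

  step 3 ⇒ step 4: AABBDADBBAA ⇒ DAD·DAD·C·C·BB·DAD·BB·C·C·DAD·DAD
    A ↦ DAD
    B ↦ C
    D ↦ BB
    C ↦ A  (constrained at step 0)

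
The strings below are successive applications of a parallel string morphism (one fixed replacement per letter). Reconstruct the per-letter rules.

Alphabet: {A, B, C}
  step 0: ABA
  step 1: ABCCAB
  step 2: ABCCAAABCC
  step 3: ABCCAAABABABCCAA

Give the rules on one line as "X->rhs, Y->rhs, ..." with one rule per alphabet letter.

  step 2 ⇒ step 3: ABCCAAABCC ⇒ AB·CC·A·A·AB·AB·AB·CC·A·A
    A ↦ AB
    B ↦ CC
    C ↦ A

A->AB, B->CC, C->A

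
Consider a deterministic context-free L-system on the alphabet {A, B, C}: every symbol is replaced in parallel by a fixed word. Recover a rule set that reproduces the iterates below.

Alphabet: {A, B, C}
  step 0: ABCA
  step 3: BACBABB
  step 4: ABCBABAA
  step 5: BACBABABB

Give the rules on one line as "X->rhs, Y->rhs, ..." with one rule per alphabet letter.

A->B, B->A, C->CB

  step 4 ⇒ step 5: ABCBABAA ⇒ B·A·CB·A·B·A·B·B
    A ↦ B
    B ↦ A
    C ↦ CB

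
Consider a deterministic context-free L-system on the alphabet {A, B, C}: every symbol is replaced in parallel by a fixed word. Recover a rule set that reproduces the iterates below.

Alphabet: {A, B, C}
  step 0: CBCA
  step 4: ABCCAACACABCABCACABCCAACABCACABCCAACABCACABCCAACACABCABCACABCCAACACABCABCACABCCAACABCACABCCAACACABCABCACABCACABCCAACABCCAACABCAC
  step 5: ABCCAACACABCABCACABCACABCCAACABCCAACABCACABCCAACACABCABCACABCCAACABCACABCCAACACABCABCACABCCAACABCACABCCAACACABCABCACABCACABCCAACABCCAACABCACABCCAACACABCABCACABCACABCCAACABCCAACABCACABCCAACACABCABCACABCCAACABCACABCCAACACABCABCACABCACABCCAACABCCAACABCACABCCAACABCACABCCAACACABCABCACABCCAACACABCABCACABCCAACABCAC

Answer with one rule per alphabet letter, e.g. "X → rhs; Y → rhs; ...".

  step 4 ⇒ step 5: ABCCAACACABCABCACABCCAACABCACABCCAACABCACABCCAACACABCABCACABCCAACACABCABCACABCCAACABCACABCCAACACABCABCACABCACABCCAACABCCAACABCAC ⇒ ABC·CA·AC·AC·ABC·ABC·AC·ABC·AC·ABC·CA·AC·ABC·CA·AC·ABC·AC·ABC·CA·AC·AC·ABC·ABC·AC·ABC·CA·AC·ABC·AC·ABC·CA·AC·AC·ABC·ABC·AC·ABC·CA·AC·ABC·AC·ABC·CA·AC·AC·ABC·ABC·AC·ABC·AC·ABC·CA·AC·ABC·CA·AC·ABC·AC·ABC·CA·AC·AC·ABC·ABC·AC·ABC·AC·ABC·CA·AC·ABC·CA·AC·ABC·AC·ABC·CA·AC·AC·ABC·ABC·AC·ABC·CA·AC·ABC·AC·ABC·CA·AC·AC·ABC·ABC·AC·ABC·AC·ABC·CA·AC·ABC·CA·AC·ABC·AC·ABC·CA·AC·ABC·AC·ABC·CA·AC·AC·ABC·ABC·AC·ABC·CA·AC·AC·ABC·ABC·AC·ABC·CA·AC·ABC·AC
    A ↦ ABC
    B ↦ CA
    C ↦ AC

A->ABC, B->CA, C->AC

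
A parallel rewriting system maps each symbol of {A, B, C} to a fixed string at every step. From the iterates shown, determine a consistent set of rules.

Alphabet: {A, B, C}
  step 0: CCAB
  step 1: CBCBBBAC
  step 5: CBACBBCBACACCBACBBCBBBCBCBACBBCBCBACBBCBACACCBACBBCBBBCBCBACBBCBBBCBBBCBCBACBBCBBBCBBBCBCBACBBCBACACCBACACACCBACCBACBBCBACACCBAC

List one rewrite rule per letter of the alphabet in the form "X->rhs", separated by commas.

  step 0 ⇒ step 1: CCAB ⇒ CB·CB·BB·AC
    A ↦ BB
    B ↦ AC
    C ↦ CB

A->BB, B->AC, C->CB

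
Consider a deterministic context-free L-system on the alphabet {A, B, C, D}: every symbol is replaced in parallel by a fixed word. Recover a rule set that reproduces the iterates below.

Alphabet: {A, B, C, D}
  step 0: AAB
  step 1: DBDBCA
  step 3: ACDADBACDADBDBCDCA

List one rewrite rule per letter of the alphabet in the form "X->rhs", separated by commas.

A->DB, B->CA, C->A, D->CD

  step 0 ⇒ step 1: AAB ⇒ DB·DB·CA
    A ↦ DB
    B ↦ CA
    C ↦ A  (constrained at step 1)
    D ↦ CD  (constrained at step 1)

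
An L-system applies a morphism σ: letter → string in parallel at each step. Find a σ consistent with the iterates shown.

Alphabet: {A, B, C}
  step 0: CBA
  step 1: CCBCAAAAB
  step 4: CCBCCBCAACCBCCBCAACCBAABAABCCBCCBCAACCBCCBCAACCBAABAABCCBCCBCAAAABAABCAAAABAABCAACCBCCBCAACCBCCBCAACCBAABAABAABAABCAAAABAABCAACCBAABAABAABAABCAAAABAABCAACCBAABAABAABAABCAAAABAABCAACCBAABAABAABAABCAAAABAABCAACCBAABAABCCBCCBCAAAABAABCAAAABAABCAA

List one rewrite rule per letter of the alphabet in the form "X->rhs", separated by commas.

A->AAB, B->CAA, C->CCB

  step 0 ⇒ step 1: CBA ⇒ CCB·CAA·AAB
    A ↦ AAB
    B ↦ CAA
    C ↦ CCB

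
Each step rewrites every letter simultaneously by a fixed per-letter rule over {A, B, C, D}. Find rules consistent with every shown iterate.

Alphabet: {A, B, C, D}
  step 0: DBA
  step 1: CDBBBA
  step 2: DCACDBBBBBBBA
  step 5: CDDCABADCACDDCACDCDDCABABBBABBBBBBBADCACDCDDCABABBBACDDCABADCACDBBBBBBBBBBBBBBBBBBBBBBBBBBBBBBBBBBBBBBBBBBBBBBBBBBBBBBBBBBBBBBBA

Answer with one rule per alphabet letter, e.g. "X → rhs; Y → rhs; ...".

A->BA, B->BB, C->DCA, D->CD

  step 1 ⇒ step 2: CDBBBA ⇒ DCA·CD·BB·BB·BB·BA
    A ↦ BA
    B ↦ BB
    C ↦ DCA
    D ↦ CD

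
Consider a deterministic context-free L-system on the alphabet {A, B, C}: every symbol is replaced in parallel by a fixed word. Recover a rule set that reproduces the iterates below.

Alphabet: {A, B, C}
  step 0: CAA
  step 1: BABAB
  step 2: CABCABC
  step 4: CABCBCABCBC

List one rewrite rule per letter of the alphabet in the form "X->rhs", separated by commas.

A->AB, B->C, C->B

  step 1 ⇒ step 2: BABAB ⇒ C·AB·C·AB·C
    A ↦ AB
    B ↦ C
  step 0 ⇒ step 1: CAA ⇒ B·AB·AB
    C ↦ B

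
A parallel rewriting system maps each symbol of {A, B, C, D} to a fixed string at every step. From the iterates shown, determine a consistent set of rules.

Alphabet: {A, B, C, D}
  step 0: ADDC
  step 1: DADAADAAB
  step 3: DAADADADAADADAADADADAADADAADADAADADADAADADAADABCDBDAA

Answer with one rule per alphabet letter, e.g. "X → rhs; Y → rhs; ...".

A->DA, B->BCD, C->B, D->DAA

  step 0 ⇒ step 1: ADDC ⇒ DA·DAA·DAA·B
    A ↦ DA
    C ↦ B
    D ↦ DAA
    B ↦ BCD  (constrained at step 1)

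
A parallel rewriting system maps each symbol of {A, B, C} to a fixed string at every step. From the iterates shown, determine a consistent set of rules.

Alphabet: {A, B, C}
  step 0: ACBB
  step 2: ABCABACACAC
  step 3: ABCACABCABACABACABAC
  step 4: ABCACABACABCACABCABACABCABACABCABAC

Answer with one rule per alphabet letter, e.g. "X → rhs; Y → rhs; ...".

A->AB, B->C, C->AC

  step 3 ⇒ step 4: ABCACABCABACABACABAC ⇒ AB·C·AC·AB·AC·AB·C·AC·AB·C·AB·AC·AB·C·AB·AC·AB·C·AB·AC
    A ↦ AB
    B ↦ C
    C ↦ AC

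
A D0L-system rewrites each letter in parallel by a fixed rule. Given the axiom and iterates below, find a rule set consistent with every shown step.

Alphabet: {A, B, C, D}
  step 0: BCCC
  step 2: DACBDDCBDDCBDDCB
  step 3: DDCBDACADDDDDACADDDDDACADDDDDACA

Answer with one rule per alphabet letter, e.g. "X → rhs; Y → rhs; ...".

  step 2 ⇒ step 3: DACBDDCBDDCBDDCB ⇒ DD·CB·DA·CA·DD·DD·DA·CA·DD·DD·DA·CA·DD·DD·DA·CA
    A ↦ CB
    B ↦ CA
    C ↦ DA
    D ↦ DD

A->CB, B->CA, C->DA, D->DD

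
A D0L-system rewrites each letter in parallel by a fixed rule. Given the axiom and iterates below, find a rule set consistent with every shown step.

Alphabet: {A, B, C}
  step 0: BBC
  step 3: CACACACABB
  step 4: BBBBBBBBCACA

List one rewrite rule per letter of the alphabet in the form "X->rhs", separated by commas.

  step 3 ⇒ step 4: CACACACABB ⇒ B·B·B·B·B·B·B·B·CA·CA
    A ↦ B
    B ↦ CA
    C ↦ B

A->B, B->CA, C->B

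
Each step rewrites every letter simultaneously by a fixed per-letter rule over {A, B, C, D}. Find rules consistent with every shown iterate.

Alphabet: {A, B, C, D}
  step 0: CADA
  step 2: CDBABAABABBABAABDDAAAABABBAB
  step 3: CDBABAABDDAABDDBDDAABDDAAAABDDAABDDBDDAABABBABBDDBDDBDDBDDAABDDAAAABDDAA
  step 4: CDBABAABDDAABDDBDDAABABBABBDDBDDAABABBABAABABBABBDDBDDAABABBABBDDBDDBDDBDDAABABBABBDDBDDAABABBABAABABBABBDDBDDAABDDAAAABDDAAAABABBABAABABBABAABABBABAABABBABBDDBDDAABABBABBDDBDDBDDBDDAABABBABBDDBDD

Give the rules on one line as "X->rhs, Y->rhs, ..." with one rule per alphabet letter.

  step 3 ⇒ step 4: CDBABAABDDAABDDBDDAABDDAAAABDDAABDDBDDAABABBABBDDBDDBDDBDDAABDDAAAABDDAA ⇒ CD·BAB·AA·BDD·AA·BDD·BDD·AA·BAB·BAB·BDD·BDD·AA·BAB·BAB·AA·BAB·BAB·BDD·BDD·AA·BAB·BAB·BDD·BDD·BDD·BDD·AA·BAB·BAB·BDD·BDD·AA·BAB·BAB·AA·BAB·BAB·BDD·BDD·AA·BDD·AA·AA·BDD·AA·AA·BAB·BAB·AA·BAB·BAB·AA·BAB·BAB·AA·BAB·BAB·BDD·BDD·AA·BAB·BAB·BDD·BDD·BDD·BDD·AA·BAB·BAB·BDD·BDD
    A ↦ BDD
    B ↦ AA
    C ↦ CD
    D ↦ BAB

A->BDD, B->AA, C->CD, D->BAB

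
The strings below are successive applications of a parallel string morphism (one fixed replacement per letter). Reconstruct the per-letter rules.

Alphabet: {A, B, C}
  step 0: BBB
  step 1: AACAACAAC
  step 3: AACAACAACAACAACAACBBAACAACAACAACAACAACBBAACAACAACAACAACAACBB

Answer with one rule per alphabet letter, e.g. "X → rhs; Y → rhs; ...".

  step 0 ⇒ step 1: BBB ⇒ AAC·AAC·AAC
    B ↦ AAC
    A ↦ BB  (constrained at step 1)
    C ↦ BBA  (constrained at step 1)

A->BB, B->AAC, C->BBA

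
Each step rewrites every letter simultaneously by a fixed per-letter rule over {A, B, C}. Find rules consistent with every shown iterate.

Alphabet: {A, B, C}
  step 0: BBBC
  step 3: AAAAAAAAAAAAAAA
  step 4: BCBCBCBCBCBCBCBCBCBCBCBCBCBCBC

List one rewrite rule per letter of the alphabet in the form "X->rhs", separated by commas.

A->BC, B->A, C->AA

  step 3 ⇒ step 4: AAAAAAAAAAAAAAA ⇒ BC·BC·BC·BC·BC·BC·BC·BC·BC·BC·BC·BC·BC·BC·BC
    A ↦ BC
    B ↦ A  (constrained at step 0)
    C ↦ AA  (constrained at step 0)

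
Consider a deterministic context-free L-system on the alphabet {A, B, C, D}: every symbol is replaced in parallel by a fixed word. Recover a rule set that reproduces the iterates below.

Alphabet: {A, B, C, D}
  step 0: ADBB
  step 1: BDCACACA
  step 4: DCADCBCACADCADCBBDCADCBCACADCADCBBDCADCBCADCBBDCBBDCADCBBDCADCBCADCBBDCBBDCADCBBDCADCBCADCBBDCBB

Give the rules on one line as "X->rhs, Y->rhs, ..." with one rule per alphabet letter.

  step 0 ⇒ step 1: ADBB ⇒ B·DCA·CA·CA
    A ↦ B
    B ↦ CA
    D ↦ DCA
    C ↦ DCB  (constrained at step 1)

A->B, B->CA, C->DCB, D->DCA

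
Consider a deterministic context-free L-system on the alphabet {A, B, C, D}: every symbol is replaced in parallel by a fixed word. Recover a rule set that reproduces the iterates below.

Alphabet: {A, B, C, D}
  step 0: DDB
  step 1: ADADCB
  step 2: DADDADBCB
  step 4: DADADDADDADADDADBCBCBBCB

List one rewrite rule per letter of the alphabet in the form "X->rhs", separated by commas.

  step 1 ⇒ step 2: ADADCB ⇒ D·AD·D·AD·B·CB
    A ↦ D
    B ↦ CB
    C ↦ B
    D ↦ AD

A->D, B->CB, C->B, D->AD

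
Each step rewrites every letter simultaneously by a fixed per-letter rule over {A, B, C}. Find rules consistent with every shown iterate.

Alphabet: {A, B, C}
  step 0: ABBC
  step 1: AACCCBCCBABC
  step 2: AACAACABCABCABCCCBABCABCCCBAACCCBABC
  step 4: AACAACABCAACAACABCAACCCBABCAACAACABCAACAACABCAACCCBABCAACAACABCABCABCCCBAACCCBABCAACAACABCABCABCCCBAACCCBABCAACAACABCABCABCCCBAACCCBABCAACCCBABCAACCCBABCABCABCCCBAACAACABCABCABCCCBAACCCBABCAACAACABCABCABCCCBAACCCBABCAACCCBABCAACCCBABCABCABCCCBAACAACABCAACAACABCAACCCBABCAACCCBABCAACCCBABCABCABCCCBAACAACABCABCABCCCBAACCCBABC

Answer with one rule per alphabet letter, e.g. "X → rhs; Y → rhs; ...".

  step 1 ⇒ step 2: AACCCBCCBABC ⇒ AAC·AAC·ABC·ABC·ABC·CCB·ABC·ABC·CCB·AAC·CCB·ABC
    A ↦ AAC
    B ↦ CCB
    C ↦ ABC

A->AAC, B->CCB, C->ABC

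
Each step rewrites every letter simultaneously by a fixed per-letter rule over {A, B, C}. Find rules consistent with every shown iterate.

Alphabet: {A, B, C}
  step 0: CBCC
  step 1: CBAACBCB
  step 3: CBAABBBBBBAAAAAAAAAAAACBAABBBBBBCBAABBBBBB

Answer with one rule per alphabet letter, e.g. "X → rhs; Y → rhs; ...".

A->BBB, B->AA, C->CB

  step 0 ⇒ step 1: CBCC ⇒ CB·AA·CB·CB
    B ↦ AA
    C ↦ CB
    A ↦ BBB  (constrained at step 1)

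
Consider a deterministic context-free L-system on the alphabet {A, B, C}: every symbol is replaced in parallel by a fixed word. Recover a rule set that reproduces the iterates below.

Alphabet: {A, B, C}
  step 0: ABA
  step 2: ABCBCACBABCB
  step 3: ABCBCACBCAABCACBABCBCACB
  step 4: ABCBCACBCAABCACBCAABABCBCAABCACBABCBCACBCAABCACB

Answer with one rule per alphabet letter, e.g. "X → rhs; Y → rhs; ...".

  step 3 ⇒ step 4: ABCBCACBCAABCACBABCBCACB ⇒ AB·CB·CA·CB·CA·AB·CA·CB·CA·AB·AB·CB·CA·AB·CA·CB·AB·CB·CA·CB·CA·AB·CA·CB
    A ↦ AB
    B ↦ CB
    C ↦ CA

A->AB, B->CB, C->CA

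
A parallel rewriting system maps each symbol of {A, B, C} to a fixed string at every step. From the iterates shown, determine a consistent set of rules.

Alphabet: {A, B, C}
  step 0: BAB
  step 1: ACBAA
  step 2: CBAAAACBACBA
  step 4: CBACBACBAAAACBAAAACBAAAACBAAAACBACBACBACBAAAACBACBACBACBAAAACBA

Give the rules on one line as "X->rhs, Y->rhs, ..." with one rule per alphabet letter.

A->CBA, B->A, C->AA

  step 1 ⇒ step 2: ACBAA ⇒ CBA·AA·A·CBA·CBA
    A ↦ CBA
    B ↦ A
    C ↦ AA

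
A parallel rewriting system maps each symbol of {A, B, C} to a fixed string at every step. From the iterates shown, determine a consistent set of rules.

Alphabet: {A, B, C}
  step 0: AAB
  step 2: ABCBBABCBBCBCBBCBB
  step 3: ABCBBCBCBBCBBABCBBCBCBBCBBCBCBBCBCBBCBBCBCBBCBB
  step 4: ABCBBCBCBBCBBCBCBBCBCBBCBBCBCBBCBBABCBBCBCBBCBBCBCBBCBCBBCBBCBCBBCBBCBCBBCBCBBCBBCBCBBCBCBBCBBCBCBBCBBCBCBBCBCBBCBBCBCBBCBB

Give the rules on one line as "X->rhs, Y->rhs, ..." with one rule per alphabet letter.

A->AB, B->CBB, C->CB

  step 3 ⇒ step 4: ABCBBCBCBBCBBABCBBCBCBBCBBCBCBBCBCBBCBBCBCBBCBB ⇒ AB·CBB·CB·CBB·CBB·CB·CBB·CB·CBB·CBB·CB·CBB·CBB·AB·CBB·CB·CBB·CBB·CB·CBB·CB·CBB·CBB·CB·CBB·CBB·CB·CBB·CB·CBB·CBB·CB·CBB·CB·CBB·CBB·CB·CBB·CBB·CB·CBB·CB·CBB·CBB·CB·CBB·CBB
    A ↦ AB
    B ↦ CBB
    C ↦ CB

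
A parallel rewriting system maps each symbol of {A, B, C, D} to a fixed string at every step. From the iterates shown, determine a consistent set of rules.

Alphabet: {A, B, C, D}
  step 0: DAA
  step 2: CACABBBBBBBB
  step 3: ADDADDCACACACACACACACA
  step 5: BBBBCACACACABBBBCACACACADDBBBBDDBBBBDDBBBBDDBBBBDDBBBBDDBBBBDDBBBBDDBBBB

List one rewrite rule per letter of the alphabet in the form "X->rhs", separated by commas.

  step 2 ⇒ step 3: CACABBBBBBBB ⇒ A·DD·A·DD·CA·CA·CA·CA·CA·CA·CA·CA
    A ↦ DD
    B ↦ CA
    C ↦ A
    D ↦ BB  (constrained at step 0)

A->DD, B->CA, C->A, D->BB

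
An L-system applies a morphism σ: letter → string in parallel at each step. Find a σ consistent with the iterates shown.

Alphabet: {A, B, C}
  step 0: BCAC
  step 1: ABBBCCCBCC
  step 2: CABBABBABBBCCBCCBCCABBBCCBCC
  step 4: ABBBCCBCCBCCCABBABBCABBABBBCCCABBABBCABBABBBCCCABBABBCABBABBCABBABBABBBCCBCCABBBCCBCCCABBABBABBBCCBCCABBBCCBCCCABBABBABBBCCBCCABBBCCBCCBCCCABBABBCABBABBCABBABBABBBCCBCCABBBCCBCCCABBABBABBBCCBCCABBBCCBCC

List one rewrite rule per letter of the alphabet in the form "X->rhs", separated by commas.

A->C, B->ABB, C->BCC

  step 1 ⇒ step 2: ABBBCCCBCC ⇒ C·ABB·ABB·ABB·BCC·BCC·BCC·ABB·BCC·BCC
    A ↦ C
    B ↦ ABB
    C ↦ BCC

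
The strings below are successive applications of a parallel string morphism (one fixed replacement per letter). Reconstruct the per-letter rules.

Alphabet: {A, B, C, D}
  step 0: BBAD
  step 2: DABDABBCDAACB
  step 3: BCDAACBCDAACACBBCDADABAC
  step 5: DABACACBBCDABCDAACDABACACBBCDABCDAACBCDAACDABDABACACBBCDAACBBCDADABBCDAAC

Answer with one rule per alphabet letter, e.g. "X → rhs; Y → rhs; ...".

  step 2 ⇒ step 3: DABDABBCDAACB ⇒ BC·DA·AC·BC·DA·AC·AC·B·BC·DA·DA·B·AC
    A ↦ DA
    B ↦ AC
    C ↦ B
    D ↦ BC

A->DA, B->AC, C->B, D->BC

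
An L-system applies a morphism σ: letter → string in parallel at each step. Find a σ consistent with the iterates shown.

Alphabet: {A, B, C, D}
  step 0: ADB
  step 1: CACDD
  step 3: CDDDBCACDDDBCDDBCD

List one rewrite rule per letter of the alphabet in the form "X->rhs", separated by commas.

A->CA, B->D, C->DB, D->CD

  step 0 ⇒ step 1: ADB ⇒ CA·CD·D
    A ↦ CA
    B ↦ D
    D ↦ CD
    C ↦ DB  (constrained at step 1)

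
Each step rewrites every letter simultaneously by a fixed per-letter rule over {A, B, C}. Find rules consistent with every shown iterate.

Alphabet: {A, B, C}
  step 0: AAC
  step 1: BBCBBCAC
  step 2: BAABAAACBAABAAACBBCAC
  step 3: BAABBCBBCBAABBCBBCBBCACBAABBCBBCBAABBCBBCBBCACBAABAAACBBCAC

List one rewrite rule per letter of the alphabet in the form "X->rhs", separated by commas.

  step 2 ⇒ step 3: BAABAAACBAABAAACBBCAC ⇒ BAA·BBC·BBC·BAA·BBC·BBC·BBC·AC·BAA·BBC·BBC·BAA·BBC·BBC·BBC·AC·BAA·BAA·AC·BBC·AC
    A ↦ BBC
    B ↦ BAA
    C ↦ AC

A->BBC, B->BAA, C->AC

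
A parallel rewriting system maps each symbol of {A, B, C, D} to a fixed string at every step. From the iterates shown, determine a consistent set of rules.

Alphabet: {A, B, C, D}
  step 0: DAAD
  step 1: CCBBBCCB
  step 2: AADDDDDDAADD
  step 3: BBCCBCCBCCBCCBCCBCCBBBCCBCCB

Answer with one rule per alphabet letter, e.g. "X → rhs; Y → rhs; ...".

A->B, B->DD, C->A, D->CCB

  step 2 ⇒ step 3: AADDDDDDAADD ⇒ B·B·CCB·CCB·CCB·CCB·CCB·CCB·B·B·CCB·CCB
    A ↦ B
    D ↦ CCB
  step 1 ⇒ step 2: CCBBBCCB ⇒ A·A·DD·DD·DD·A·A·DD
    B ↦ DD
  step 1 ⇒ step 2: CCBBBCCB ⇒ A·A·DD·DD·DD·A·A·DD
    C ↦ A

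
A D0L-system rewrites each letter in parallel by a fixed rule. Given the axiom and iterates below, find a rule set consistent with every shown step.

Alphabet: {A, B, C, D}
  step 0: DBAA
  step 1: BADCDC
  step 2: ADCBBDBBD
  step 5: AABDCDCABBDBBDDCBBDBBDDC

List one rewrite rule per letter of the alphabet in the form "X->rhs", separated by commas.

A->DC, B->A, C->BD, D->B

  step 1 ⇒ step 2: BADCDC ⇒ A·DC·B·BD·B·BD
    A ↦ DC
    B ↦ A
    C ↦ BD
    D ↦ B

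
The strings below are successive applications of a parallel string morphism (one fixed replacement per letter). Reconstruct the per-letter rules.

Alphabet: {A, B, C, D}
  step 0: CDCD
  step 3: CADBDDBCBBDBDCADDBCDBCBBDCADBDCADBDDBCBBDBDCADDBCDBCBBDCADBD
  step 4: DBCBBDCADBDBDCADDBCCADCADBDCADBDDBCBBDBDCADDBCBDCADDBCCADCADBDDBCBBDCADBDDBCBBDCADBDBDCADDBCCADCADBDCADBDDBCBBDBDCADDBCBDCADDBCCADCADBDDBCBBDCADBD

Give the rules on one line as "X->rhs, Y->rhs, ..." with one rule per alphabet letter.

  step 3 ⇒ step 4: CADBDDBCBBDBDCADDBCDBCBBDCADBDCADBDDBCBBDBDCADDBCDBCBBDCADBD ⇒ DBC·B·BD·CAD·BD·BD·CAD·DBC·CAD·CAD·BD·CAD·BD·DBC·B·BD·BD·CAD·DBC·BD·CAD·DBC·CAD·CAD·BD·DBC·B·BD·CAD·BD·DBC·B·BD·CAD·BD·BD·CAD·DBC·CAD·CAD·BD·CAD·BD·DBC·B·BD·BD·CAD·DBC·BD·CAD·DBC·CAD·CAD·BD·DBC·B·BD·CAD·BD
    A ↦ B
    B ↦ CAD
    C ↦ DBC
    D ↦ BD

A->B, B->CAD, C->DBC, D->BD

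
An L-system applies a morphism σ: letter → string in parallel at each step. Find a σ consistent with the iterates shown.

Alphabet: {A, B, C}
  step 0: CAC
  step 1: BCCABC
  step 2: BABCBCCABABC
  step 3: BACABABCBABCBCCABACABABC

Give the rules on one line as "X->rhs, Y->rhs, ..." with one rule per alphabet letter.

  step 2 ⇒ step 3: BABCBCCABABC ⇒ BA·CA·BA·BC·BA·BC·BC·CA·BA·CA·BA·BC
    A ↦ CA
    B ↦ BA
    C ↦ BC

A->CA, B->BA, C->BC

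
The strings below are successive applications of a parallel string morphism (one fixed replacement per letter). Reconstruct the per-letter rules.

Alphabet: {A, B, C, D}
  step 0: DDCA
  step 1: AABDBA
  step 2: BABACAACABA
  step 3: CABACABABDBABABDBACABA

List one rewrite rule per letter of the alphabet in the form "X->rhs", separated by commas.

  step 2 ⇒ step 3: BABACAACABA ⇒ CA·BA·CA·BA·BD·BA·BA·BD·BA·CA·BA
    A ↦ BA
    B ↦ CA
    C ↦ BD
  step 0 ⇒ step 1: DDCA ⇒ A·A·BD·BA
    D ↦ A

A->BA, B->CA, C->BD, D->A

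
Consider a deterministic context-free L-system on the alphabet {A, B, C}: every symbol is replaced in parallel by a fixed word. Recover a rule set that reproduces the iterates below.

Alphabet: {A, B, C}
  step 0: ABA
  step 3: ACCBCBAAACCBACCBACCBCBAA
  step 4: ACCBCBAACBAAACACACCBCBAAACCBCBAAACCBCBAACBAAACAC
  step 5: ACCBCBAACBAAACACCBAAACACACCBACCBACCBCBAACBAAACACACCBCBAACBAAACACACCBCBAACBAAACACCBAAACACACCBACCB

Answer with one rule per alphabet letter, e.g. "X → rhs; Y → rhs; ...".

A->AC, B->AA, C->CB

  step 4 ⇒ step 5: ACCBCBAACBAAACACACCBCBAAACCBCBAAACCBCBAACBAAACAC ⇒ AC·CB·CB·AA·CB·AA·AC·AC·CB·AA·AC·AC·AC·CB·AC·CB·AC·CB·CB·AA·CB·AA·AC·AC·AC·CB·CB·AA·CB·AA·AC·AC·AC·CB·CB·AA·CB·AA·AC·AC·CB·AA·AC·AC·AC·CB·AC·CB
    A ↦ AC
    B ↦ AA
    C ↦ CB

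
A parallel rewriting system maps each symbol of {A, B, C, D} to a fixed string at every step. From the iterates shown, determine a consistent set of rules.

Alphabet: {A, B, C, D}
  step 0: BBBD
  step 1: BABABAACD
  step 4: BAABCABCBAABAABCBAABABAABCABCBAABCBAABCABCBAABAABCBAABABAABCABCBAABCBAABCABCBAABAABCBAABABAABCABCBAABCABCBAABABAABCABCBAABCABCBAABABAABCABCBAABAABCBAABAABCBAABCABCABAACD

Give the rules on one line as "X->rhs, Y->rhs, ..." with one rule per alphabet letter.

A->ABC, B->BA, C->ABA, D->ACD

  step 0 ⇒ step 1: BBBD ⇒ BA·BA·BA·ACD
    B ↦ BA
    D ↦ ACD
    A ↦ ABC  (constrained at step 1)
    C ↦ ABA  (constrained at step 1)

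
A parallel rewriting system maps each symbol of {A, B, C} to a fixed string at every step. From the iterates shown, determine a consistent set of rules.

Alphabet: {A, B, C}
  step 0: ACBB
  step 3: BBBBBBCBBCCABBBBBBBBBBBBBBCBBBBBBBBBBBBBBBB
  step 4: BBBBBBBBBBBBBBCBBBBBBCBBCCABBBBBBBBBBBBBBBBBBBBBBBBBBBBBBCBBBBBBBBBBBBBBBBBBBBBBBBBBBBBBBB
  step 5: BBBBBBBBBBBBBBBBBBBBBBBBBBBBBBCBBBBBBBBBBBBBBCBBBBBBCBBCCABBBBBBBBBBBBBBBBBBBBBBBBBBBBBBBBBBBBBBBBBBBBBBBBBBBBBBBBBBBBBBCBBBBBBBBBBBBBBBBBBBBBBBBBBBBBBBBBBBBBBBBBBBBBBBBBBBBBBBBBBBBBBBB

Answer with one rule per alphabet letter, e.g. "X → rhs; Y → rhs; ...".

  step 4 ⇒ step 5: BBBBBBBBBBBBBBCBBBBBBCBBCCABBBBBBBBBBBBBBBBBBBBBBBBBBBBBBCBBBBBBBBBBBBBBBBBBBBBBBBBBBBBBBB ⇒ BB·BB·BB·BB·BB·BB·BB·BB·BB·BB·BB·BB·BB·BB·BBC·BB·BB·BB·BB·BB·BB·BBC·BB·BB·BBC·BBC·CA·BB·BB·BB·BB·BB·BB·BB·BB·BB·BB·BB·BB·BB·BB·BB·BB·BB·BB·BB·BB·BB·BB·BB·BB·BB·BB·BB·BB·BB·BB·BBC·BB·BB·BB·BB·BB·BB·BB·BB·BB·BB·BB·BB·BB·BB·BB·BB·BB·BB·BB·BB·BB·BB·BB·BB·BB·BB·BB·BB·BB·BB·BB·BB
    A ↦ CA
    B ↦ BB
    C ↦ BBC

A->CA, B->BB, C->BBC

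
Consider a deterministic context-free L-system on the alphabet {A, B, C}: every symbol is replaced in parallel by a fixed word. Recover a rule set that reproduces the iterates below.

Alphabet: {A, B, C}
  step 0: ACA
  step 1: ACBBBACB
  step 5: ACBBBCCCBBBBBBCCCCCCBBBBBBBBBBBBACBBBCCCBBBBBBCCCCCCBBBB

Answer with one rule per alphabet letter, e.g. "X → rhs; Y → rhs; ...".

A->ACB, B->C, C->BB

  step 0 ⇒ step 1: ACA ⇒ ACB·BB·ACB
    A ↦ ACB
    C ↦ BB
    B ↦ C  (constrained at step 1)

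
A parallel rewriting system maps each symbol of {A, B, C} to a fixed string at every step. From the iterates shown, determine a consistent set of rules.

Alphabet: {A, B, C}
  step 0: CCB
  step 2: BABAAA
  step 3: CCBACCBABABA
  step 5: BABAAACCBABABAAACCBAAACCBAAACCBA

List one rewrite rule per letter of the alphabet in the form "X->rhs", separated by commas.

A->BA, B->CC, C->A

  step 2 ⇒ step 3: BABAAA ⇒ CC·BA·CC·BA·BA·BA
    A ↦ BA
    B ↦ CC
    C ↦ A  (constrained at step 0)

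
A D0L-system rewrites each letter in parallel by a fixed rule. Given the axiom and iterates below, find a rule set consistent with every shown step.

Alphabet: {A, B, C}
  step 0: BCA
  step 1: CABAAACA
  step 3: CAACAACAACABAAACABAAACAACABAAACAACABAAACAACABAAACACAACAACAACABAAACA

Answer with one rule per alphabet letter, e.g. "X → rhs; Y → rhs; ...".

A->ACA, B->CA, C->BAA

  step 0 ⇒ step 1: BCA ⇒ CA·BAA·ACA
    A ↦ ACA
    B ↦ CA
    C ↦ BAA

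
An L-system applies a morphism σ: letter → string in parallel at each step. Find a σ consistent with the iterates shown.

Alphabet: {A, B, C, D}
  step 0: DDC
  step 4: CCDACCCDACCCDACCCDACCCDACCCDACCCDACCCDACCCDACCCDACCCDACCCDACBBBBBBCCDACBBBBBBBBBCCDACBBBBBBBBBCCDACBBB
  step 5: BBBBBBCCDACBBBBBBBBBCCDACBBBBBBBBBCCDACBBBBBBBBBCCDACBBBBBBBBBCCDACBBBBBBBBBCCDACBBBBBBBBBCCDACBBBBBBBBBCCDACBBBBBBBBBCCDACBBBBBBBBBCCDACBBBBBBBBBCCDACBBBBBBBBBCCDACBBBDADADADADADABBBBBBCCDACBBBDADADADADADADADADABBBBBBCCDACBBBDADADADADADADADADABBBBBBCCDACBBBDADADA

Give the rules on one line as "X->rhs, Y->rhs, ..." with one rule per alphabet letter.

A->DAC, B->DA, C->BBB, D->CC

  step 4 ⇒ step 5: CCDACCCDACCCDACCCDACCCDACCCDACCCDACCCDACCCDACCCDACCCDACCCDACBBBBBBCCDACBBBBBBBBBCCDACBBBBBBBBBCCDACBBB ⇒ BBB·BBB·CC·DAC·BBB·BBB·BBB·CC·DAC·BBB·BBB·BBB·CC·DAC·BBB·BBB·BBB·CC·DAC·BBB·BBB·BBB·CC·DAC·BBB·BBB·BBB·CC·DAC·BBB·BBB·BBB·CC·DAC·BBB·BBB·BBB·CC·DAC·BBB·BBB·BBB·CC·DAC·BBB·BBB·BBB·CC·DAC·BBB·BBB·BBB·CC·DAC·BBB·BBB·BBB·CC·DAC·BBB·DA·DA·DA·DA·DA·DA·BBB·BBB·CC·DAC·BBB·DA·DA·DA·DA·DA·DA·DA·DA·DA·BBB·BBB·CC·DAC·BBB·DA·DA·DA·DA·DA·DA·DA·DA·DA·BBB·BBB·CC·DAC·BBB·DA·DA·DA
    A ↦ DAC
    B ↦ DA
    C ↦ BBB
    D ↦ CC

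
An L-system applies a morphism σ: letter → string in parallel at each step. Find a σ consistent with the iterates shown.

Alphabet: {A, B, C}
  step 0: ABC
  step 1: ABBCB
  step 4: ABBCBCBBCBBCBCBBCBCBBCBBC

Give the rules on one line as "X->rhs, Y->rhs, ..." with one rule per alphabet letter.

  step 0 ⇒ step 1: ABC ⇒ AB·BC·B
    A ↦ AB
    B ↦ BC
    C ↦ B

A->AB, B->BC, C->B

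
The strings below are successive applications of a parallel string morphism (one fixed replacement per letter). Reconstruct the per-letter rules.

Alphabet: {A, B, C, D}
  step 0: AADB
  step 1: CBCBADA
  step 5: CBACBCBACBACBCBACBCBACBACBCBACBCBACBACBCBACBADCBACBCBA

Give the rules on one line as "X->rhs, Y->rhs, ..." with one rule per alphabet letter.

A->CB, B->A, C->CB, D->AD

  step 0 ⇒ step 1: AADB ⇒ CB·CB·AD·A
    A ↦ CB
    B ↦ A
    D ↦ AD
    C ↦ CB  (constrained at step 1)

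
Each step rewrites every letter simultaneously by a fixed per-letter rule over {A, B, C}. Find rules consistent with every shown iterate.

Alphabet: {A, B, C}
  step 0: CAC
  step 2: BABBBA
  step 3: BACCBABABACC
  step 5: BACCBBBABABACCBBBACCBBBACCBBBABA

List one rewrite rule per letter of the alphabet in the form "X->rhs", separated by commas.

A->CC, B->BA, C->B

  step 2 ⇒ step 3: BABBBA ⇒ BA·CC·BA·BA·BA·CC
    A ↦ CC
    B ↦ BA
    C ↦ B  (constrained at step 0)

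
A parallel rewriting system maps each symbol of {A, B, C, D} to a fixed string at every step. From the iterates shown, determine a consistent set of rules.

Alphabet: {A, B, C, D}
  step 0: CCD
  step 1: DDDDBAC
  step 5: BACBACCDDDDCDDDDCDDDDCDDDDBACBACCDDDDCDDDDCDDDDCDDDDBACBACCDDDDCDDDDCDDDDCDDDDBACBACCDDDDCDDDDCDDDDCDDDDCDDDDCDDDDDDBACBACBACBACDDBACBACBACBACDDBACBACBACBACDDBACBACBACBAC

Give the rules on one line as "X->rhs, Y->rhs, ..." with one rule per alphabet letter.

A->D, B->CD, C->DD, D->BAC

  step 0 ⇒ step 1: CCD ⇒ DD·DD·BAC
    C ↦ DD
    D ↦ BAC
    A ↦ D  (constrained at step 1)
    B ↦ CD  (constrained at step 1)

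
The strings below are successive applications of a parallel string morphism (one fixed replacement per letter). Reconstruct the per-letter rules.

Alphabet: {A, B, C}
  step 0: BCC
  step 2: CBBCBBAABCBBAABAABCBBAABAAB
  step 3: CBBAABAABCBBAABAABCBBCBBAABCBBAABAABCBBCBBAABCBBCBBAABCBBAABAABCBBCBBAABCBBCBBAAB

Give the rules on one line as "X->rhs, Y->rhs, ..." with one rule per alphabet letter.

A->CBB, B->AAB, C->CBB

  step 2 ⇒ step 3: CBBCBBAABCBBAABAABCBBAABAAB ⇒ CBB·AAB·AAB·CBB·AAB·AAB·CBB·CBB·AAB·CBB·AAB·AAB·CBB·CBB·AAB·CBB·CBB·AAB·CBB·AAB·AAB·CBB·CBB·AAB·CBB·CBB·AAB
    A ↦ CBB
    B ↦ AAB
    C ↦ CBB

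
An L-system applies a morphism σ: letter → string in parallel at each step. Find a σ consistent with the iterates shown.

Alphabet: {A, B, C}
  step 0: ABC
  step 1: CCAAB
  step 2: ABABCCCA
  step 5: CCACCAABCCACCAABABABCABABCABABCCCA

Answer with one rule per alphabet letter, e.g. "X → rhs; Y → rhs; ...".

  step 1 ⇒ step 2: CCAAB ⇒ AB·AB·C·C·CA
    A ↦ C
    B ↦ CA
    C ↦ AB

A->C, B->CA, C->AB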